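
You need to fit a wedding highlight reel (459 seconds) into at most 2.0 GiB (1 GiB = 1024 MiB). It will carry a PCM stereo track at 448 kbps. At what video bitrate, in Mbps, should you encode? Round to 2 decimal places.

36.98 Mbps

Budget: 2.0 GiB = 17179.9 Mb.
Total bitrate budget: 17179.9 Mb / 459 s = 37.429 Mbps.
Audio: 448 kbps = 0.448 Mbps.
Video: 37.429 − 0.448 = 36.981 Mbps.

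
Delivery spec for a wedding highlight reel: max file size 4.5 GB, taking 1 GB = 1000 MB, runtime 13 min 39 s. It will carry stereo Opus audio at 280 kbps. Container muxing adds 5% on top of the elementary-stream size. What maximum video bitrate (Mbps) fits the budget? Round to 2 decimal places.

41.58 Mbps

Budget: 4.5 GB = 36000.0 Mb.
Stream payload after overhead: 36000.0 / 1.05 = 34285.7 Mb.
13 min 39 s = 819 s
Total bitrate budget: 34285.7 Mb / 819 s = 41.863 Mbps.
Audio: 280 kbps = 0.280 Mbps.
Video: 41.863 − 0.280 = 41.583 Mbps.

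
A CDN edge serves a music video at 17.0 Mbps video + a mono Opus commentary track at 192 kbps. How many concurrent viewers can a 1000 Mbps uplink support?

58

Audio: 192 kbps = 0.192 Mbps.
Per-viewer media rate: 17.192 Mbps.
1000 Mbps = 1,000 Mbps; 1,000 / 17.192 = 58.17 → 58 viewers.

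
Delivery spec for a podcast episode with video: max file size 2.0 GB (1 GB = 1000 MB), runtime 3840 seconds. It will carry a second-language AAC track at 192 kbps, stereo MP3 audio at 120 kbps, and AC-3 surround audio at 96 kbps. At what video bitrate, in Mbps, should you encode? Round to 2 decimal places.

3.76 Mbps

Budget: 2.0 GB = 16000.0 Mb.
Total bitrate budget: 16000.0 Mb / 3840 s = 4.167 Mbps.
Audio total: 192 + 120 + 96 = 408 kbps = 0.408 Mbps.
Video: 4.167 − 0.408 = 3.759 Mbps.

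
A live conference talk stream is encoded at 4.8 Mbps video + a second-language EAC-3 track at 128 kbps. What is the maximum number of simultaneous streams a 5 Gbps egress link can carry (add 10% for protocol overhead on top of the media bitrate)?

Audio: 128 kbps = 0.128 Mbps.
Per-viewer media rate: 4.928 Mbps.
On the wire with 10% overhead: 5.421 Mbps.
5 Gbps = 5,000 Mbps; 5,000 / 5.421 = 922.37 → 922 viewers.

922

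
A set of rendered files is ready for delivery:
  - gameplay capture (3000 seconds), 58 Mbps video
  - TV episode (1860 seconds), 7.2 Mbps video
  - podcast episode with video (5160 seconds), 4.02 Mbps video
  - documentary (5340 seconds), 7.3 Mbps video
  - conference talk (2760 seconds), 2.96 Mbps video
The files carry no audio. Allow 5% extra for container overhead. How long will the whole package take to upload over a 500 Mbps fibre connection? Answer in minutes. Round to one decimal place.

8.9 minutes

gameplay capture: 58.000 Mbps × 3000 s × 1.05 = 182700.0 Mb
TV episode: 7.200 Mbps × 1860 s × 1.05 = 14061.6 Mb
podcast episode with video: 4.020 Mbps × 5160 s × 1.05 = 21780.4 Mb
documentary: 7.300 Mbps × 5340 s × 1.05 = 40931.1 Mb
conference talk: 2.960 Mbps × 2760 s × 1.05 = 8578.1 Mb
Total: 268051.1 Mb = 33506.4 MB.
At 500 Mbps: 268051.1 / 500 = 536 s ≈ 8.94 minutes.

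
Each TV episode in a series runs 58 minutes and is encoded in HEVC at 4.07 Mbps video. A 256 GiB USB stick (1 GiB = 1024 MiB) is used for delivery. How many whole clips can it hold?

58 min = 3480 s
Per item: 4.070 Mbps × 3480 s = 14,164 Mb = 1,770 MB.
Capacity: 256 GiB = 2,199,023 Mb; 155.26 items → 155 complete.

155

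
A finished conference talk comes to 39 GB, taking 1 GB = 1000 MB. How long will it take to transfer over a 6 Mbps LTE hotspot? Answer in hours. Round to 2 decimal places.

14.44 hours

File: 39 GB = 312000.0 Mb.
At 6 Mbps: 312000.0 / 6 = 52000.0 s ≈ 14.4 hours.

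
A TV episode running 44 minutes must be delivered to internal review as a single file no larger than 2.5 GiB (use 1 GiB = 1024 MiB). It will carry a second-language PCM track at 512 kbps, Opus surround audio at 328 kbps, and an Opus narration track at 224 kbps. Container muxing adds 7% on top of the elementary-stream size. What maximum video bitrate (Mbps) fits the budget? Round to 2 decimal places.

Budget: 2.5 GiB = 21474.8 Mb.
Stream payload after overhead: 21474.8 / 1.07 = 20069.9 Mb.
44 min = 2640 s
Total bitrate budget: 20069.9 Mb / 2640 s = 7.602 Mbps.
Audio total: 512 + 328 + 224 = 1064 kbps = 1.064 Mbps.
Video: 7.602 − 1.064 = 6.538 Mbps.

6.54 Mbps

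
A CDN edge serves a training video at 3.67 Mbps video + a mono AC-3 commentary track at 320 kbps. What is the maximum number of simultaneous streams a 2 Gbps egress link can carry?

Audio: 320 kbps = 0.320 Mbps.
Per-viewer media rate: 3.990 Mbps.
2 Gbps = 2,000 Mbps; 2,000 / 3.990 = 501.25 → 501 viewers.

501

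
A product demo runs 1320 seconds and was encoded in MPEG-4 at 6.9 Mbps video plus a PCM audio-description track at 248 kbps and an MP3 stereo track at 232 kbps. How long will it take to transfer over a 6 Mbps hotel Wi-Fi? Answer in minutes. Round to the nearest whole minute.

27 minutes

Audio total: 248 + 232 = 480 kbps = 0.480 Mbps.
Total bitrate: 7.380 Mbps.
File: 7.380 Mbps × 1320 s = 9741.6 Mb.
At 6 Mbps: 9741.6 / 6 = 1623.6 s ≈ 27.1 minutes.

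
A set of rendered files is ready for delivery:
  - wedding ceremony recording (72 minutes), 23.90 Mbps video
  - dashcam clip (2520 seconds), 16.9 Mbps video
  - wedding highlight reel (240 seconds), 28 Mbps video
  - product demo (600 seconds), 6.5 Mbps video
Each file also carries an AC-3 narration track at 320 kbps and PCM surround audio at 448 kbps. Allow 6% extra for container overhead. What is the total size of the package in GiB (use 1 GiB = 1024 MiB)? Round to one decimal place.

Audio total: 320 + 448 = 768 kbps = 0.768 Mbps.
wedding ceremony recording: 24.668 Mbps × 4320 s × 1.06 = 112959.7 Mb
dashcam clip: 17.668 Mbps × 2520 s × 1.06 = 47194.8 Mb
wedding highlight reel: 28.768 Mbps × 240 s × 1.06 = 7318.6 Mb
product demo: 7.268 Mbps × 600 s × 1.06 = 4622.4 Mb
Total: 172095.5 Mb = 21511.9 MB.
= 20.03 GiB.

20.0 GiB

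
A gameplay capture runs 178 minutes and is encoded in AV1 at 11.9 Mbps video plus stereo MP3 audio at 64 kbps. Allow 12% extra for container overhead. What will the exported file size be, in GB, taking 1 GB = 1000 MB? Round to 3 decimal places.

178 min = 10680 s
Audio: 64 kbps = 0.064 Mbps.
Total bitrate: 11.9 + 0.064 = 11.964 Mbps.
Stream data: 11.964 Mbps × 10680 s = 127775.5 Mb.
With 12% container overhead: ×1.12.
143,109 Mb ÷ 8 = 17,889 MB → 17.89 GB.

17.889 GB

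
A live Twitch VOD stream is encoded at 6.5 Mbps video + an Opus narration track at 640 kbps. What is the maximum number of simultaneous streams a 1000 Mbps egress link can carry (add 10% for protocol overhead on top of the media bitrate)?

127

Audio: 640 kbps = 0.640 Mbps.
Per-viewer media rate: 7.140 Mbps.
On the wire with 10% overhead: 7.854 Mbps.
1000 Mbps = 1,000 Mbps; 1,000 / 7.854 = 127.32 → 127 viewers.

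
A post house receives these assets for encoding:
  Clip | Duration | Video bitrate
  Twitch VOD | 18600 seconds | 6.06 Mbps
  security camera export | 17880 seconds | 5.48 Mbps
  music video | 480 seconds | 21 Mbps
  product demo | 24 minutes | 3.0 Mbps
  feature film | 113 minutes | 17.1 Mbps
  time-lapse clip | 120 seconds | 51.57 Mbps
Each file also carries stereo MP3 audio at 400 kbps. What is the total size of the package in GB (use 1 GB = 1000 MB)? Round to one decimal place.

Audio: 400 kbps = 0.400 Mbps.
Twitch VOD: 6.460 Mbps × 18600 s = 120156.0 Mb
security camera export: 5.880 Mbps × 17880 s = 105134.4 Mb
music video: 21.400 Mbps × 480 s = 10272.0 Mb
product demo: 3.400 Mbps × 1440 s = 4896.0 Mb
feature film: 17.500 Mbps × 6780 s = 118650.0 Mb
time-lapse clip: 51.970 Mbps × 120 s = 6236.4 Mb
Total: 365344.8 Mb = 45668.1 MB.
= 45.67 GB.

45.7 GB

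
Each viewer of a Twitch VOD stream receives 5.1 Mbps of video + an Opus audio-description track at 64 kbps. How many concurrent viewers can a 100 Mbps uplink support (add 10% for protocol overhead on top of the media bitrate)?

17

Audio: 64 kbps = 0.064 Mbps.
Per-viewer media rate: 5.164 Mbps.
On the wire with 10% overhead: 5.680 Mbps.
100 Mbps = 100.0 Mbps; 100.0 / 5.680 = 17.60 → 17 viewers.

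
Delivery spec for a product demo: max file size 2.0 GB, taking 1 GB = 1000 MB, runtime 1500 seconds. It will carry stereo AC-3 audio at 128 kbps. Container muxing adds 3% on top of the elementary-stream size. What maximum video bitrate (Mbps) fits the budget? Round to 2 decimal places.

Budget: 2.0 GB = 16000.0 Mb.
Stream payload after overhead: 16000.0 / 1.03 = 15534.0 Mb.
Total bitrate budget: 15534.0 Mb / 1500 s = 10.356 Mbps.
Audio: 128 kbps = 0.128 Mbps.
Video: 10.356 − 0.128 = 10.228 Mbps.

10.23 Mbps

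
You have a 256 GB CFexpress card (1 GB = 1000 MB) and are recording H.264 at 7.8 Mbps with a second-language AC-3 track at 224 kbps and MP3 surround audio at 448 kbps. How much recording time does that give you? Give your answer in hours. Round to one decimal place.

67.1 hours

Audio total: 224 + 448 = 672 kbps = 0.672 Mbps.
Total bitrate: 7.8 + 0.672 = 8.472 Mbps.
Capacity: 256 GB = 2,048,000 Mb.
Recording time: 2,048,000 / 8.472 = 241,737 s ≈ 67.1 hours.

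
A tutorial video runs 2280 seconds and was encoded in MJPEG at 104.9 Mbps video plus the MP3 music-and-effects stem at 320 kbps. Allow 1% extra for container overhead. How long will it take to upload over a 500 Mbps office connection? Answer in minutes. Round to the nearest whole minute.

Audio: 320 kbps = 0.320 Mbps.
Total bitrate: 105.220 Mbps.
File: 105.220 Mbps × 2280 s = 239901.6 Mb.
With 1% container overhead: ×1.01. → 242300.6 Mb.
At 500 Mbps: 242300.6 / 500 = 484.6 s ≈ 8.08 minutes.

8 minutes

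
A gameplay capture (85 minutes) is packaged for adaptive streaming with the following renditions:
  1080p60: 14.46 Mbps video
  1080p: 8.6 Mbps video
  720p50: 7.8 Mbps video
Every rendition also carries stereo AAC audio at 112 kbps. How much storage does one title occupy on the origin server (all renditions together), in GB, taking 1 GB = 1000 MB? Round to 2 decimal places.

85 min = 5100 s
Audio: 112 kbps = 0.112 Mbps.
Sum of rendition bitrates: (14.46+0.112) + (8.6+0.112) + (7.8+0.112) = 31.196 Mbps.
× 5100 s = 159,100 Mb = 19,887 MB = 19.89 GB.

19.89 GB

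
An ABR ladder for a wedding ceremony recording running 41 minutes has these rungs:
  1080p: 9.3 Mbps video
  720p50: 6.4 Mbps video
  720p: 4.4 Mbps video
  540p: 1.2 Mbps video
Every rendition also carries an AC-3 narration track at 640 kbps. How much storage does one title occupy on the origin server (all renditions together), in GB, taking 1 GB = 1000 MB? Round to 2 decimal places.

41 min = 2460 s
Audio: 640 kbps = 0.640 Mbps.
Sum of rendition bitrates: (9.3+0.640) + (6.4+0.640) + (4.4+0.640) + (1.2+0.640) = 23.860 Mbps.
× 2460 s = 58,696 Mb = 7,337 MB = 7.337 GB.

7.34 GB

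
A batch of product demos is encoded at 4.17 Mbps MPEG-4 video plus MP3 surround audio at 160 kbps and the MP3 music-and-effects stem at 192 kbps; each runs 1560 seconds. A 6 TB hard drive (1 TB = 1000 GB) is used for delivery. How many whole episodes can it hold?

6804

Audio total: 160 + 192 = 352 kbps = 0.352 Mbps.
Total bitrate: 4.522 Mbps.
Per item: 4.522 Mbps × 1560 s = 7,054 Mb = 881.8 MB.
Capacity: 6 TB = 48,000,000 Mb; 6804.34 items → 6804 complete.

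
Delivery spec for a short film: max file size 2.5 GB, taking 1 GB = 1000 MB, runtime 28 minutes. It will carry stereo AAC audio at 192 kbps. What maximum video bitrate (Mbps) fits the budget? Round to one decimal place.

11.7 Mbps

Budget: 2.5 GB = 20000.0 Mb.
28 min = 1680 s
Total bitrate budget: 20000.0 Mb / 1680 s = 11.905 Mbps.
Audio: 192 kbps = 0.192 Mbps.
Video: 11.905 − 0.192 = 11.713 Mbps.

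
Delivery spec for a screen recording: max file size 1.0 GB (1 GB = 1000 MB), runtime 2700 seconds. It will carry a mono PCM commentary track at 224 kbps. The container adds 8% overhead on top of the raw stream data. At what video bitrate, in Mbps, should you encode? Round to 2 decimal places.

2.52 Mbps

Budget: 1.0 GB = 8000.0 Mb.
Stream payload after overhead: 8000.0 / 1.08 = 7407.4 Mb.
Total bitrate budget: 7407.4 Mb / 2700 s = 2.743 Mbps.
Audio: 224 kbps = 0.224 Mbps.
Video: 2.743 − 0.224 = 2.519 Mbps.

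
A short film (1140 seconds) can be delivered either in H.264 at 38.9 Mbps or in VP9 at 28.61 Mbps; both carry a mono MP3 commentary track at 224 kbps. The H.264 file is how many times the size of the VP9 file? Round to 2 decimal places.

1.36

Audio: 224 kbps = 0.224 Mbps.
H.264: 39.124 Mbps × 1140 s = 44601.4 Mb = 5.575 GB.
VP9: 28.834 Mbps × 1140 s = 32870.8 Mb = 4.109 GB.
Ratio: 5.575 / 4.109 = 1.357.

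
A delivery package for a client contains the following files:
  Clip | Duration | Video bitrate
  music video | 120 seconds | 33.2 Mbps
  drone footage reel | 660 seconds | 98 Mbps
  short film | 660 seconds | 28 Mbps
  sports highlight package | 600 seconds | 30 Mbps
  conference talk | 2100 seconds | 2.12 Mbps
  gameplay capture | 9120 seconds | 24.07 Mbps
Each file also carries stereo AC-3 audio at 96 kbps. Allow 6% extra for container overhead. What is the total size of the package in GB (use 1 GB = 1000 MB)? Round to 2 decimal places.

Audio: 96 kbps = 0.096 Mbps.
music video: 33.296 Mbps × 120 s × 1.06 = 4235.3 Mb
drone footage reel: 98.096 Mbps × 660 s × 1.06 = 68628.0 Mb
short film: 28.096 Mbps × 660 s × 1.06 = 19656.0 Mb
sports highlight package: 30.096 Mbps × 600 s × 1.06 = 19141.1 Mb
conference talk: 2.216 Mbps × 2100 s × 1.06 = 4932.8 Mb
gameplay capture: 24.166 Mbps × 9120 s × 1.06 = 233617.6 Mb
Total: 350210.6 Mb = 43776.3 MB.
= 43.78 GB.

43.78 GB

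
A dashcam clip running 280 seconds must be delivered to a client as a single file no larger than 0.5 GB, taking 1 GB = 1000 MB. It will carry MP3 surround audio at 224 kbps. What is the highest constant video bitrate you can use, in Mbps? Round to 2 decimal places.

Budget: 0.5 GB = 4000.0 Mb.
Total bitrate budget: 4000.0 Mb / 280 s = 14.286 Mbps.
Audio: 224 kbps = 0.224 Mbps.
Video: 14.286 − 0.224 = 14.062 Mbps.

14.06 Mbps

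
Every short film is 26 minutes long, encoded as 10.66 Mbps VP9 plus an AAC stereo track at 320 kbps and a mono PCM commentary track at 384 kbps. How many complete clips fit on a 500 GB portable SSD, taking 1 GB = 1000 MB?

225

26 min = 1560 s
Audio total: 320 + 384 = 704 kbps = 0.704 Mbps.
Total bitrate: 11.364 Mbps.
Per item: 11.364 Mbps × 1560 s = 17,728 Mb = 2,216 MB.
Capacity: 500 GB = 4,000,000 Mb; 225.63 items → 225 complete.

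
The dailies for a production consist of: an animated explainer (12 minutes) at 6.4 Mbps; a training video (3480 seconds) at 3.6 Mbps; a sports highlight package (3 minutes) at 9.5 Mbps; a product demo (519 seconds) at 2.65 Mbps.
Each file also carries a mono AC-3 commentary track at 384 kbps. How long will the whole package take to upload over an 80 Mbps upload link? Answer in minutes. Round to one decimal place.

Audio: 384 kbps = 0.384 Mbps.
animated explainer: 6.784 Mbps × 720 s = 4884.5 Mb
training video: 3.984 Mbps × 3480 s = 13864.3 Mb
sports highlight package: 9.884 Mbps × 180 s = 1779.1 Mb
product demo: 3.034 Mbps × 519 s = 1574.6 Mb
Total: 22102.6 Mb = 2762.8 MB.
At 80 Mbps: 22102.6 / 80 = 276 s ≈ 4.6 minutes.

4.6 minutes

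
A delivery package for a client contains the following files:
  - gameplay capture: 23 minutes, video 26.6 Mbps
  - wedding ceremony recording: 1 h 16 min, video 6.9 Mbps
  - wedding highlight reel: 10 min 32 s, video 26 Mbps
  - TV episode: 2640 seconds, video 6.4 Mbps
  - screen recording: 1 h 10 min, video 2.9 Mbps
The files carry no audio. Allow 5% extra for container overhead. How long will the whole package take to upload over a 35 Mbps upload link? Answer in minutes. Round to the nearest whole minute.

57 minutes

gameplay capture: 26.600 Mbps × 1380 s × 1.05 = 38543.4 Mb
wedding ceremony recording: 6.900 Mbps × 4560 s × 1.05 = 33037.2 Mb
wedding highlight reel: 26.000 Mbps × 632 s × 1.05 = 17253.6 Mb
TV episode: 6.400 Mbps × 2640 s × 1.05 = 17740.8 Mb
screen recording: 2.900 Mbps × 4200 s × 1.05 = 12789.0 Mb
Total: 119364.0 Mb = 14920.5 MB.
At 35 Mbps: 119364.0 / 35 = 3410 s ≈ 56.8 minutes.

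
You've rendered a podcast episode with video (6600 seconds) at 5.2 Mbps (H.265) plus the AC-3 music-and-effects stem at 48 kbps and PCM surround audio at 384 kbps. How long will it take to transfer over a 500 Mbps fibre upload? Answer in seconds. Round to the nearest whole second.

Audio total: 48 + 384 = 432 kbps = 0.432 Mbps.
Total bitrate: 5.632 Mbps.
File: 5.632 Mbps × 6600 s = 37171.2 Mb.
At 500 Mbps: 37171.2 / 500 = 74.3 s ≈ 74.3 seconds.

74 seconds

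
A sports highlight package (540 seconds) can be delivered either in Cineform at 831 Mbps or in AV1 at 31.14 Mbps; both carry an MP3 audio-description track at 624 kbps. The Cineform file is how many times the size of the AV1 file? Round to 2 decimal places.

26.18

Audio: 624 kbps = 0.624 Mbps.
Cineform: 831.624 Mbps × 540 s = 449077.0 Mb = 56.135 GB.
AV1: 31.764 Mbps × 540 s = 17152.6 Mb = 2.144 GB.
Ratio: 56.135 / 2.144 = 26.181.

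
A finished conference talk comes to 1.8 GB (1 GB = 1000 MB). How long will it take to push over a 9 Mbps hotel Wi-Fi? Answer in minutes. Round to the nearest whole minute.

27 minutes

File: 1.8 GB = 14400.0 Mb.
At 9 Mbps: 14400.0 / 9 = 1600.0 s ≈ 26.7 minutes.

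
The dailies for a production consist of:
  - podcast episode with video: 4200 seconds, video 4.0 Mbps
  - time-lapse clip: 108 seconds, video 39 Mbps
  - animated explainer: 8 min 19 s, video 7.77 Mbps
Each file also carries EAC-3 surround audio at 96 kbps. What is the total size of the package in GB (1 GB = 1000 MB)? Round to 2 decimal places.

3.17 GB

Audio: 96 kbps = 0.096 Mbps.
podcast episode with video: 4.096 Mbps × 4200 s = 17203.2 Mb
time-lapse clip: 39.096 Mbps × 108 s = 4222.4 Mb
animated explainer: 7.866 Mbps × 499 s = 3925.1 Mb
Total: 25350.7 Mb = 3168.8 MB.
= 3.169 GB.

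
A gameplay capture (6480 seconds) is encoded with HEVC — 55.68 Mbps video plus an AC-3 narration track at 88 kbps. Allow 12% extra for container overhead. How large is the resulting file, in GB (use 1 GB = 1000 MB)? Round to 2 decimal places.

Audio: 88 kbps = 0.088 Mbps.
Total bitrate: 55.68 + 0.088 = 55.768 Mbps.
Stream data: 55.768 Mbps × 6480 s = 361376.6 Mb.
With 12% container overhead: ×1.12.
404,742 Mb ÷ 8 = 50,593 MB → 50.59 GB.

50.59 GB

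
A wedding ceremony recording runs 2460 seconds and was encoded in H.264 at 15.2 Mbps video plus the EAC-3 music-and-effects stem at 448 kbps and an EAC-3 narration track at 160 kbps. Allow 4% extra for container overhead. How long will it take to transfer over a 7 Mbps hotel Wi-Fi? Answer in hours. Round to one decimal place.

1.6 hours

Audio total: 448 + 160 = 608 kbps = 0.608 Mbps.
Total bitrate: 15.808 Mbps.
File: 15.808 Mbps × 2460 s = 38887.7 Mb.
With 4% container overhead: ×1.04. → 40443.2 Mb.
At 7 Mbps: 40443.2 / 7 = 5777.6 s ≈ 1.6 hours.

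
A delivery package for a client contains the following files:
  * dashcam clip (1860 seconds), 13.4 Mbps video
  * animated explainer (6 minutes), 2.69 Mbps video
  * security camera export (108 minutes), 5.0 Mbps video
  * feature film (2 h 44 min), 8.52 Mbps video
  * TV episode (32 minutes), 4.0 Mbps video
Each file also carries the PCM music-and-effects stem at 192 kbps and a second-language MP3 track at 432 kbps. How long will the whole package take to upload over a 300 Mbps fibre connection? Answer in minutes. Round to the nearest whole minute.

9 minutes

Audio total: 192 + 432 = 624 kbps = 0.624 Mbps.
dashcam clip: 14.024 Mbps × 1860 s = 26084.6 Mb
animated explainer: 3.314 Mbps × 360 s = 1193.0 Mb
security camera export: 5.624 Mbps × 6480 s = 36443.5 Mb
feature film: 9.144 Mbps × 9840 s = 89977.0 Mb
TV episode: 4.624 Mbps × 1920 s = 8878.1 Mb
Total: 162576.2 Mb = 20322.0 MB.
At 300 Mbps: 162576.2 / 300 = 542 s ≈ 9.03 minutes.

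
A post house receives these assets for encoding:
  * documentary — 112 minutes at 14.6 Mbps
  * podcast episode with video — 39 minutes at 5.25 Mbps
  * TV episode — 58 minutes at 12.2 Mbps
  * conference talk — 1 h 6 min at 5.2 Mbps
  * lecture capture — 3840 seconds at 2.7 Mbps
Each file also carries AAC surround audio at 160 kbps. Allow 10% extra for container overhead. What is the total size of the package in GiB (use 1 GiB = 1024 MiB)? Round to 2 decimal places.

23.96 GiB

Audio: 160 kbps = 0.160 Mbps.
documentary: 14.760 Mbps × 6720 s × 1.10 = 109105.9 Mb
podcast episode with video: 5.410 Mbps × 2340 s × 1.10 = 13925.3 Mb
TV episode: 12.360 Mbps × 3480 s × 1.10 = 47314.1 Mb
conference talk: 5.360 Mbps × 3960 s × 1.10 = 23348.2 Mb
lecture capture: 2.860 Mbps × 3840 s × 1.10 = 12080.6 Mb
Total: 205774.1 Mb = 25721.8 MB.
= 23.96 GiB.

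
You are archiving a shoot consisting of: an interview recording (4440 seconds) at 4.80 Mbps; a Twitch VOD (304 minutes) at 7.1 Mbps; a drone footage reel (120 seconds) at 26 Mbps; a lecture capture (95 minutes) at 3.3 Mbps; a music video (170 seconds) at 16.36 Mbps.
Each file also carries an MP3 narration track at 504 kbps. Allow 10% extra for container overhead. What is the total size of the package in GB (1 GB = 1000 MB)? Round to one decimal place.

26.1 GB

Audio: 504 kbps = 0.504 Mbps.
interview recording: 5.304 Mbps × 4440 s × 1.10 = 25904.7 Mb
Twitch VOD: 7.604 Mbps × 18240 s × 1.10 = 152566.7 Mb
drone footage reel: 26.504 Mbps × 120 s × 1.10 = 3498.5 Mb
lecture capture: 3.804 Mbps × 5700 s × 1.10 = 23851.1 Mb
music video: 16.864 Mbps × 170 s × 1.10 = 3153.6 Mb
Total: 208974.6 Mb = 26121.8 MB.
= 26.12 GB.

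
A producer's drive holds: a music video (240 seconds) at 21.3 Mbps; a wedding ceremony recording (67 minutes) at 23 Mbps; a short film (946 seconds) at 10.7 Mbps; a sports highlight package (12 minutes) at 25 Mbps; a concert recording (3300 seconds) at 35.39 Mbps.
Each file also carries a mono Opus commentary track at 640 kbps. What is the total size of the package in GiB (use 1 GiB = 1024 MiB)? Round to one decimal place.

28.9 GiB

Audio: 640 kbps = 0.640 Mbps.
music video: 21.940 Mbps × 240 s = 5265.6 Mb
wedding ceremony recording: 23.640 Mbps × 4020 s = 95032.8 Mb
short film: 11.340 Mbps × 946 s = 10727.6 Mb
sports highlight package: 25.640 Mbps × 720 s = 18460.8 Mb
concert recording: 36.030 Mbps × 3300 s = 118899.0 Mb
Total: 248385.8 Mb = 31048.2 MB.
= 28.92 GiB.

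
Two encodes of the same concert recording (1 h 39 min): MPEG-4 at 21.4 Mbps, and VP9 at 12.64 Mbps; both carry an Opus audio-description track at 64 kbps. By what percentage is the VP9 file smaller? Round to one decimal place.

1 h 39 min = 99 min = 5940 s
Audio: 64 kbps = 0.064 Mbps.
MPEG-4: 21.464 Mbps × 5940 s = 127496.2 Mb = 15.937 GB.
VP9: 12.704 Mbps × 5940 s = 75461.8 Mb = 9.433 GB.
Reduction: (1 − 9.433/15.937) × 100 = 40.81%.

40.8%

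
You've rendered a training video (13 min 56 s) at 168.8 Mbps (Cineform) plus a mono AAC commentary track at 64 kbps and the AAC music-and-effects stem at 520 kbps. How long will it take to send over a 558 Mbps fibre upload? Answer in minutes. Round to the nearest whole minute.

13 min 56 s = 836 s
Audio total: 64 + 520 = 584 kbps = 0.584 Mbps.
Total bitrate: 169.384 Mbps.
File: 169.384 Mbps × 836 s = 141605.0 Mb.
At 558 Mbps: 141605.0 / 558 = 253.8 s ≈ 4.23 minutes.

4 minutes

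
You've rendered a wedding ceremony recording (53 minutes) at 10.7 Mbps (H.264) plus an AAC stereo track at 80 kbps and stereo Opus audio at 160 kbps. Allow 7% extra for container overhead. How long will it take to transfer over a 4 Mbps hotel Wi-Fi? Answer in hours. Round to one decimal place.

53 min = 3180 s
Audio total: 80 + 160 = 240 kbps = 0.240 Mbps.
Total bitrate: 10.940 Mbps.
File: 10.940 Mbps × 3180 s = 34789.2 Mb.
With 7% container overhead: ×1.07. → 37224.4 Mb.
At 4 Mbps: 37224.4 / 4 = 9306.1 s ≈ 2.59 hours.

2.6 hours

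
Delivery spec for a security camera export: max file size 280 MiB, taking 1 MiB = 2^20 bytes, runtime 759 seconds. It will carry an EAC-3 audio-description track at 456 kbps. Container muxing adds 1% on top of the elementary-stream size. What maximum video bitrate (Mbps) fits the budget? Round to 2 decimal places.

2.61 Mbps

Budget: 280 MiB = 2348.8 Mb.
Stream payload after overhead: 2348.8 / 1.01 = 2325.6 Mb.
Total bitrate budget: 2325.6 Mb / 759 s = 3.064 Mbps.
Audio: 456 kbps = 0.456 Mbps.
Video: 3.064 − 0.456 = 2.608 Mbps.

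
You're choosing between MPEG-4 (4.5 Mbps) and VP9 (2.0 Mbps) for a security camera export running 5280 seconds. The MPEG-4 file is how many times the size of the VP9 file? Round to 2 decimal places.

MPEG-4: 4.500 Mbps × 5280 s = 23760.0 Mb = 2.970 GB.
VP9: 2.000 Mbps × 5280 s = 10560.0 Mb = 1.320 GB.
Ratio: 2.970 / 1.320 = 2.250.

2.25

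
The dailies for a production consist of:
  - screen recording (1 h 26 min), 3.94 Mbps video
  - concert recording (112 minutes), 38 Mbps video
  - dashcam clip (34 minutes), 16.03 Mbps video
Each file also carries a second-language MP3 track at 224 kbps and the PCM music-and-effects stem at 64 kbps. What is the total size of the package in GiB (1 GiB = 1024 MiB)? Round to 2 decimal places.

36.37 GiB

Audio total: 224 + 64 = 288 kbps = 0.288 Mbps.
screen recording: 4.228 Mbps × 5160 s = 21816.5 Mb
concert recording: 38.288 Mbps × 6720 s = 257295.4 Mb
dashcam clip: 16.318 Mbps × 2040 s = 33288.7 Mb
Total: 312400.6 Mb = 39050.1 MB.
= 36.37 GiB.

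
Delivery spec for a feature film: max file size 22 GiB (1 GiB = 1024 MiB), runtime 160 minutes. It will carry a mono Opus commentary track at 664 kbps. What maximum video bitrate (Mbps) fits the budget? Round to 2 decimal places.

19.02 Mbps

Budget: 22 GiB = 188978.6 Mb.
160 min = 9600 s
Total bitrate budget: 188978.6 Mb / 9600 s = 19.685 Mbps.
Audio: 664 kbps = 0.664 Mbps.
Video: 19.685 − 0.664 = 19.021 Mbps.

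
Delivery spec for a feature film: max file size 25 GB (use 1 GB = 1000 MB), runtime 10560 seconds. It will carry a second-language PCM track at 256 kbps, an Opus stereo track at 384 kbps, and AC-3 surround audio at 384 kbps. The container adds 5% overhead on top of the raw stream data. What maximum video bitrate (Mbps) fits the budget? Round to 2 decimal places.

Budget: 25 GB = 200000.0 Mb.
Stream payload after overhead: 200000.0 / 1.05 = 190476.2 Mb.
Total bitrate budget: 190476.2 Mb / 10560 s = 18.038 Mbps.
Audio total: 256 + 384 + 384 = 1024 kbps = 1.024 Mbps.
Video: 18.038 − 1.024 = 17.014 Mbps.

17.01 Mbps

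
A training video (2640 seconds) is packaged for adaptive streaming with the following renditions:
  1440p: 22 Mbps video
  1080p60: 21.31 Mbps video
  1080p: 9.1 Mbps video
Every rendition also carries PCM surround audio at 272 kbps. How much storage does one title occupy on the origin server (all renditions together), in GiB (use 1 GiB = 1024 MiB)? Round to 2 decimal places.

16.36 GiB

Audio: 272 kbps = 0.272 Mbps.
Sum of rendition bitrates: (22+0.272) + (21.31+0.272) + (9.1+0.272) = 53.226 Mbps.
× 2640 s = 140,517 Mb = 17,565 MB = 16.36 GiB.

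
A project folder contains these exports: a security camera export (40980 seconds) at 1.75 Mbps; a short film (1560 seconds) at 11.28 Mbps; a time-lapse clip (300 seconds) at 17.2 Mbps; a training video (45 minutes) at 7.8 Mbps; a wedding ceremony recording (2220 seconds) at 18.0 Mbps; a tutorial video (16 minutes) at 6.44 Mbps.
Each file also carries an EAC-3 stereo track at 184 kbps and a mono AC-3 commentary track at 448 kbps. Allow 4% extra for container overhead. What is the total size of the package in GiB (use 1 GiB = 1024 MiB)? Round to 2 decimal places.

23.30 GiB

Audio total: 184 + 448 = 632 kbps = 0.632 Mbps.
security camera export: 2.382 Mbps × 40980 s × 1.04 = 101518.9 Mb
short film: 11.912 Mbps × 1560 s × 1.04 = 19326.0 Mb
time-lapse clip: 17.832 Mbps × 300 s × 1.04 = 5563.6 Mb
training video: 8.432 Mbps × 2700 s × 1.04 = 23677.1 Mb
wedding ceremony recording: 18.632 Mbps × 2220 s × 1.04 = 43017.6 Mb
tutorial video: 7.072 Mbps × 960 s × 1.04 = 7060.7 Mb
Total: 200163.8 Mb = 25020.5 MB.
= 23.30 GiB.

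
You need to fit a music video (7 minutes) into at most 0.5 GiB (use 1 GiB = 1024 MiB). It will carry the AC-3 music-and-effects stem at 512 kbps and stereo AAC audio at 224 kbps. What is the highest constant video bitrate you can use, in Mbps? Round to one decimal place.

9.5 Mbps

Budget: 0.5 GiB = 4295.0 Mb.
7 min = 420 s
Total bitrate budget: 4295.0 Mb / 420 s = 10.226 Mbps.
Audio total: 512 + 224 = 736 kbps = 0.736 Mbps.
Video: 10.226 − 0.736 = 9.490 Mbps.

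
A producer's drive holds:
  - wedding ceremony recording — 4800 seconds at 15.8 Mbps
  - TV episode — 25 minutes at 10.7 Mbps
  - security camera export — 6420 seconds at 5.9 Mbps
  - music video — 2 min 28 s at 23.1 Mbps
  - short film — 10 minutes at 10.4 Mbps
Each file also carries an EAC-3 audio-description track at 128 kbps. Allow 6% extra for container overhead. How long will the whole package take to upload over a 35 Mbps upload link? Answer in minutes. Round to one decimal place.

Audio: 128 kbps = 0.128 Mbps.
wedding ceremony recording: 15.928 Mbps × 4800 s × 1.06 = 81041.7 Mb
TV episode: 10.828 Mbps × 1500 s × 1.06 = 17216.5 Mb
security camera export: 6.028 Mbps × 6420 s × 1.06 = 41021.7 Mb
music video: 23.228 Mbps × 148 s × 1.06 = 3644.0 Mb
short film: 10.528 Mbps × 600 s × 1.06 = 6695.8 Mb
Total: 149619.7 Mb = 18702.5 MB.
At 35 Mbps: 149619.7 / 35 = 4275 s ≈ 71.2 minutes.

71.2 minutes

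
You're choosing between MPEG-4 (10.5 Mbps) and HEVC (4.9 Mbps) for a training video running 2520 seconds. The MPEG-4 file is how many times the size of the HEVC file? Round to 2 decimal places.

MPEG-4: 10.500 Mbps × 2520 s = 26460.0 Mb = 3.080 GiB.
HEVC: 4.900 Mbps × 2520 s = 12348.0 Mb = 1.437 GiB.
Ratio: 3.080 / 1.437 = 2.143.

2.14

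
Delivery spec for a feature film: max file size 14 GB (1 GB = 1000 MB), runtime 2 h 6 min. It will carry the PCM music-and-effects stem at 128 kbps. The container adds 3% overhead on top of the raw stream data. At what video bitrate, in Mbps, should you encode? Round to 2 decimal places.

14.26 Mbps

Budget: 14 GB = 112000.0 Mb.
Stream payload after overhead: 112000.0 / 1.03 = 108737.9 Mb.
2 h 6 min = 126 min = 7560 s
Total bitrate budget: 108737.9 Mb / 7560 s = 14.383 Mbps.
Audio: 128 kbps = 0.128 Mbps.
Video: 14.383 − 0.128 = 14.255 Mbps.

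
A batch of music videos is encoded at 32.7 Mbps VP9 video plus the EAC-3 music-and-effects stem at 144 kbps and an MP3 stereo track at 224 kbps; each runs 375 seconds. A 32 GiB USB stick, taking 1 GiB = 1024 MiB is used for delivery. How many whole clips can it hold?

22

Audio total: 144 + 224 = 368 kbps = 0.368 Mbps.
Total bitrate: 33.068 Mbps.
Per item: 33.068 Mbps × 375 s = 12,400 Mb = 1,550 MB.
Capacity: 32 GiB = 274,878 Mb; 22.17 items → 22 complete.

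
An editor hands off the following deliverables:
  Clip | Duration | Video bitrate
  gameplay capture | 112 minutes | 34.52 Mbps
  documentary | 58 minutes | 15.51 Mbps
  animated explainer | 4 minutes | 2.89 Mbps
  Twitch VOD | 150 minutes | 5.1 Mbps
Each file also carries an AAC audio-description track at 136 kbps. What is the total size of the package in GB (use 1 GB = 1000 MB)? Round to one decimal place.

41.9 GB

Audio: 136 kbps = 0.136 Mbps.
gameplay capture: 34.656 Mbps × 6720 s = 232888.3 Mb
documentary: 15.646 Mbps × 3480 s = 54448.1 Mb
animated explainer: 3.026 Mbps × 240 s = 726.2 Mb
Twitch VOD: 5.236 Mbps × 9000 s = 47124.0 Mb
Total: 335186.6 Mb = 41898.3 MB.
= 41.90 GB.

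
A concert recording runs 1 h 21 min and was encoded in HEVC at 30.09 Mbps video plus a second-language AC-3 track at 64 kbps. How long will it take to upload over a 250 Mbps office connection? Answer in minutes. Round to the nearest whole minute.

1 h 21 min = 81 min = 4860 s
Audio: 64 kbps = 0.064 Mbps.
Total bitrate: 30.154 Mbps.
File: 30.154 Mbps × 4860 s = 146548.4 Mb.
At 250 Mbps: 146548.4 / 250 = 586.2 s ≈ 9.77 minutes.

10 minutes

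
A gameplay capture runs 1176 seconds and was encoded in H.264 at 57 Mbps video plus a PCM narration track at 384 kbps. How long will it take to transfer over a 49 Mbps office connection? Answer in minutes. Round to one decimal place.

Audio: 384 kbps = 0.384 Mbps.
Total bitrate: 57.384 Mbps.
File: 57.384 Mbps × 1176 s = 67483.6 Mb.
At 49 Mbps: 67483.6 / 49 = 1377.2 s ≈ 23 minutes.

23.0 minutes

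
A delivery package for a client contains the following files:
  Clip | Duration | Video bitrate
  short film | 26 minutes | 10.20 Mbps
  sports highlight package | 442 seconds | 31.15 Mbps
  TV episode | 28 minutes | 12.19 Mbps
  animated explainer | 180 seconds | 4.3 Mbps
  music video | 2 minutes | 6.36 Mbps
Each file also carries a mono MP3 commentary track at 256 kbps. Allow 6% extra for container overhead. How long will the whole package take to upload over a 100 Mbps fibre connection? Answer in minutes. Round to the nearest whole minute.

Audio: 256 kbps = 0.256 Mbps.
short film: 10.456 Mbps × 1560 s × 1.06 = 17290.0 Mb
sports highlight package: 31.406 Mbps × 442 s × 1.06 = 14714.3 Mb
TV episode: 12.446 Mbps × 1680 s × 1.06 = 22163.8 Mb
animated explainer: 4.556 Mbps × 180 s × 1.06 = 869.3 Mb
music video: 6.616 Mbps × 120 s × 1.06 = 841.6 Mb
Total: 55879.1 Mb = 6984.9 MB.
At 100 Mbps: 55879.1 / 100 = 559 s ≈ 9.31 minutes.

9 minutes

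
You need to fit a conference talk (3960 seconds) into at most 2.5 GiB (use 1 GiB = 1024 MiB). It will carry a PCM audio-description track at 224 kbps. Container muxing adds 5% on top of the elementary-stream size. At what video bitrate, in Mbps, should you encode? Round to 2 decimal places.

4.94 Mbps

Budget: 2.5 GiB = 21474.8 Mb.
Stream payload after overhead: 21474.8 / 1.05 = 20452.2 Mb.
Total bitrate budget: 20452.2 Mb / 3960 s = 5.165 Mbps.
Audio: 224 kbps = 0.224 Mbps.
Video: 5.165 − 0.224 = 4.941 Mbps.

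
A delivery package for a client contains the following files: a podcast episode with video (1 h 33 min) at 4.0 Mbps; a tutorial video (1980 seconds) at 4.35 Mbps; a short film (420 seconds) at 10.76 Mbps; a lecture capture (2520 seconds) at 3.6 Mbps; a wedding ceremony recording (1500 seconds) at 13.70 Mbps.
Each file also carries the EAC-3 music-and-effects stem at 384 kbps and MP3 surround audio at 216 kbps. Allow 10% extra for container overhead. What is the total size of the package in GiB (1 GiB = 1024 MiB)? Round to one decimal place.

Audio total: 384 + 216 = 600 kbps = 0.600 Mbps.
podcast episode with video: 4.600 Mbps × 5580 s × 1.10 = 28234.8 Mb
tutorial video: 4.950 Mbps × 1980 s × 1.10 = 10781.1 Mb
short film: 11.360 Mbps × 420 s × 1.10 = 5248.3 Mb
lecture capture: 4.200 Mbps × 2520 s × 1.10 = 11642.4 Mb
wedding ceremony recording: 14.300 Mbps × 1500 s × 1.10 = 23595.0 Mb
Total: 79501.6 Mb = 9937.7 MB.
= 9.255 GiB.

9.3 GiB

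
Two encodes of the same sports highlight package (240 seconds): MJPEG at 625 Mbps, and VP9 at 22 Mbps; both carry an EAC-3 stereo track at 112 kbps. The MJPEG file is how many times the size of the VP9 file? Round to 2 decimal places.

Audio: 112 kbps = 0.112 Mbps.
MJPEG: 625.112 Mbps × 240 s = 150026.9 Mb = 18.753 GB.
VP9: 22.112 Mbps × 240 s = 5306.9 Mb = 0.663 GB.
Ratio: 18.753 / 0.663 = 28.270.

28.27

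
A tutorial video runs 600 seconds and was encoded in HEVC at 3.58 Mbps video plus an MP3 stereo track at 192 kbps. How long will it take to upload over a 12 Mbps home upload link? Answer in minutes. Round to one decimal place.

3.1 minutes

Audio: 192 kbps = 0.192 Mbps.
Total bitrate: 3.772 Mbps.
File: 3.772 Mbps × 600 s = 2263.2 Mb.
At 12 Mbps: 2263.2 / 12 = 188.6 s ≈ 3.14 minutes.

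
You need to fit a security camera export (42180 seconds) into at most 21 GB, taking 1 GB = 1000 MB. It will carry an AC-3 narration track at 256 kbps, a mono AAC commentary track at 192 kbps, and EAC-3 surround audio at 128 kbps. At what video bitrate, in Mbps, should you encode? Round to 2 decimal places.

Budget: 21 GB = 168000.0 Mb.
Total bitrate budget: 168000.0 Mb / 42180 s = 3.983 Mbps.
Audio total: 256 + 192 + 128 = 576 kbps = 0.576 Mbps.
Video: 3.983 − 0.576 = 3.407 Mbps.

3.41 Mbps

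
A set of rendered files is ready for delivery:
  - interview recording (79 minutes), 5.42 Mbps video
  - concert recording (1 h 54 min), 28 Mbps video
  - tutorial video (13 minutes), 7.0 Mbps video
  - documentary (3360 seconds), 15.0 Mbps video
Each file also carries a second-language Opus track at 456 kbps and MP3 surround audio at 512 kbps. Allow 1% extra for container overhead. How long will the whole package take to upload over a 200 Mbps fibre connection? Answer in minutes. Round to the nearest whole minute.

24 minutes

Audio total: 456 + 512 = 968 kbps = 0.968 Mbps.
interview recording: 6.388 Mbps × 4740 s × 1.01 = 30581.9 Mb
concert recording: 28.968 Mbps × 6840 s × 1.01 = 200122.5 Mb
tutorial video: 7.968 Mbps × 780 s × 1.01 = 6277.2 Mb
documentary: 15.968 Mbps × 3360 s × 1.01 = 54189.0 Mb
Total: 291170.6 Mb = 36396.3 MB.
At 200 Mbps: 291170.6 / 200 = 1456 s ≈ 24.3 minutes.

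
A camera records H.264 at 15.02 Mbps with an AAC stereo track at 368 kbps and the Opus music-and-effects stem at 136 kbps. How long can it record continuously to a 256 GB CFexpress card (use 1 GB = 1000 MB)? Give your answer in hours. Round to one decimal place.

Audio total: 368 + 136 = 504 kbps = 0.504 Mbps.
Total bitrate: 15.02 + 0.504 = 15.524 Mbps.
Capacity: 256 GB = 2,048,000 Mb.
Recording time: 2,048,000 / 15.524 = 131,925 s ≈ 36.6 hours.

36.6 hours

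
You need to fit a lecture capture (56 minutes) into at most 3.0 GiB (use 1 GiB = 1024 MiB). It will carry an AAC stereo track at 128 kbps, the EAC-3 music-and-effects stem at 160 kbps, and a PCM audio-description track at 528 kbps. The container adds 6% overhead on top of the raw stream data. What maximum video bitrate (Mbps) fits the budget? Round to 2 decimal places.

Budget: 3.0 GiB = 25769.8 Mb.
Stream payload after overhead: 25769.8 / 1.06 = 24311.1 Mb.
56 min = 3360 s
Total bitrate budget: 24311.1 Mb / 3360 s = 7.235 Mbps.
Audio total: 128 + 160 + 528 = 816 kbps = 0.816 Mbps.
Video: 7.235 − 0.816 = 6.419 Mbps.

6.42 Mbps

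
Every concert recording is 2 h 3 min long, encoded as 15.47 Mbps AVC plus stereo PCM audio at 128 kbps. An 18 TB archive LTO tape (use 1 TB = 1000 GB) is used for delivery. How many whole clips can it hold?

1250

2 h 3 min = 123 min = 7380 s
Audio: 128 kbps = 0.128 Mbps.
Total bitrate: 15.598 Mbps.
Per item: 15.598 Mbps × 7380 s = 115,113 Mb = 14,389 MB.
Capacity: 18 TB = 144,000,000 Mb; 1250.94 items → 1250 complete.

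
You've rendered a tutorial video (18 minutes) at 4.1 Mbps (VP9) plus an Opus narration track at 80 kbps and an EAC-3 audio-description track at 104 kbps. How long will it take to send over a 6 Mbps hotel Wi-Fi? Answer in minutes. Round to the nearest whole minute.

13 minutes

18 min = 1080 s
Audio total: 80 + 104 = 184 kbps = 0.184 Mbps.
Total bitrate: 4.284 Mbps.
File: 4.284 Mbps × 1080 s = 4626.7 Mb.
At 6 Mbps: 4626.7 / 6 = 771.1 s ≈ 12.9 minutes.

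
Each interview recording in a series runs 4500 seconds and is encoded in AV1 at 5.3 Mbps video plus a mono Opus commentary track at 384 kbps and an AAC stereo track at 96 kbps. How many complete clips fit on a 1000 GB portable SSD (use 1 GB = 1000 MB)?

307

Audio total: 384 + 96 = 480 kbps = 0.480 Mbps.
Total bitrate: 5.780 Mbps.
Per item: 5.780 Mbps × 4500 s = 26,010 Mb = 3,251 MB.
Capacity: 1000 GB = 8,000,000 Mb; 307.57 items → 307 complete.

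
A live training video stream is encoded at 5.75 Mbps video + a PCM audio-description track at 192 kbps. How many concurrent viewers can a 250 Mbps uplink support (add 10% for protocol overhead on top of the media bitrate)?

38

Audio: 192 kbps = 0.192 Mbps.
Per-viewer media rate: 5.942 Mbps.
On the wire with 10% overhead: 6.536 Mbps.
250 Mbps = 250.0 Mbps; 250.0 / 6.536 = 38.25 → 38 viewers.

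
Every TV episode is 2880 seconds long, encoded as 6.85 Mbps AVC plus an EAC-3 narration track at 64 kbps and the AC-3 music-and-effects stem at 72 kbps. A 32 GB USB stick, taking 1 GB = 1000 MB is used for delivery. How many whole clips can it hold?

12

Audio total: 64 + 72 = 136 kbps = 0.136 Mbps.
Total bitrate: 6.986 Mbps.
Per item: 6.986 Mbps × 2880 s = 20,120 Mb = 2,515 MB.
Capacity: 32 GB = 256,000 Mb; 12.72 items → 12 complete.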